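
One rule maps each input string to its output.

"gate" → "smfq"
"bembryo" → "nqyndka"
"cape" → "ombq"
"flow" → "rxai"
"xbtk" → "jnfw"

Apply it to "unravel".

The transformation: shift every letter 12 places forward in the alphabet (wrapping around).
On "unravel" that produces "gzdmhqx".

gzdmhqx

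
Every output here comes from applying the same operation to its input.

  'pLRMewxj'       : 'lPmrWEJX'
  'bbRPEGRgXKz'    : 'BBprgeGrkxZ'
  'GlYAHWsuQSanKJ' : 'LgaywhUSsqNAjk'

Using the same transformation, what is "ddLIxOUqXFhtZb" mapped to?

In each case the input is transformed by: flip the case of every letter, then swap each adjacent pair of characters (1↔2, 3↔4, ...).
Applying both steps to "ddLIxOUqXFhtZb": "DDliXouQxfHTzB", then "DDiloXQufxTHBz".

DDiloXQufxTHBz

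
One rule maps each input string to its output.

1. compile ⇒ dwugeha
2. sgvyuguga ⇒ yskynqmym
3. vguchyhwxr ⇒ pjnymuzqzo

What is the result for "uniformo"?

Looking at the pairs, the operation is to shift every letter 8 places backward in the alphabet (wrapping around), then move the last 2 characters to the front (rotate right by 2).
Starting from "uniformo": after the first operation, "mfaxgjeg"; after the second, "egmfaxgj".
(Check on "vguchyhwxr": → "nymuzqzopj" → "pjnymuzqzo" ✓)

egmfaxgj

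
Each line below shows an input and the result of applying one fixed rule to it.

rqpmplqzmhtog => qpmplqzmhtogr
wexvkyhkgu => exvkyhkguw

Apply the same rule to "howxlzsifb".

owxlzsifbh

The transformation: move the first character to the end.
Applying that to "howxlzsifb" gives "owxlzsifbh".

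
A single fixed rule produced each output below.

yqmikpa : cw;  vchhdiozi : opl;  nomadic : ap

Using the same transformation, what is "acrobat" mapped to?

The pattern: keep one character in every 3, starting at position 2 (positions 2nd, 5th, 8th, ...), then shift every letter 12 places forward in the alphabet (wrapping around).
On "acrobat": the first step gives "cb", and the second then gives "on".

on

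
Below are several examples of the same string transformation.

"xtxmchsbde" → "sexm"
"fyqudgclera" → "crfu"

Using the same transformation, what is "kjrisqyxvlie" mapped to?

ylki

The rule is to keep one character in every 3, starting at position 1 (positions 1st, 4th, 7th, ...), then move the first 2 characters to the end (rotate left by 2).
Applying that to "kjrisqyxvlie" gives "ylki".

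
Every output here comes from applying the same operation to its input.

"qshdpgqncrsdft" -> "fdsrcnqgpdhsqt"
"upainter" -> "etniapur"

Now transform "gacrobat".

The transformation: reverse the string, then move the first character to the end.
"gacrobat" → "taborcag" → "aborcagt".

aborcagt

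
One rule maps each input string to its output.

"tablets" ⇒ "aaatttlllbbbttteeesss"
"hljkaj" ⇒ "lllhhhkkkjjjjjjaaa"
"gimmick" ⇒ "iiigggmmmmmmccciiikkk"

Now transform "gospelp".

ooogggpppsssllleeeppp

What's happening: swap each adjacent pair of characters (1↔2, 3↔4, ...), then repeat every character 3 times.
On "gospelp": the first step gives "ogpslep", and the second then gives "ooogggpppsssllleeeppp".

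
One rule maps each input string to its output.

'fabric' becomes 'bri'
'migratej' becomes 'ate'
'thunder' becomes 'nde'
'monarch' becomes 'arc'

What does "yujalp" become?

What's happening: move the last character to the front, then keep only the last 3 characters.
For "yujalp", step one produces "pyujal"; step two turns that into "jal".
(Check on "fabric": → "cfabri" → "bri" ✓)

jal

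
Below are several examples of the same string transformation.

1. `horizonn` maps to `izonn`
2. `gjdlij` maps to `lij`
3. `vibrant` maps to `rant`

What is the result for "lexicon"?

icon

The transformation: delete the first 3 characters.
So "lexicon" becomes "icon".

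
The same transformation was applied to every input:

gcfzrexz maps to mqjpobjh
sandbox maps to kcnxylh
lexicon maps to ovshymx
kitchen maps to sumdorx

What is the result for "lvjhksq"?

The pattern: shift every letter 10 places forward in the alphabet (wrapping around), then swap each adjacent pair of characters (1↔2, 3↔4, ...).
For "lvjhksq", step one produces "vftruca"; step two turns that into "fvrtcua".
(Check on "kitchen": → "usdmrox" → "sumdorx" ✓)

fvrtcua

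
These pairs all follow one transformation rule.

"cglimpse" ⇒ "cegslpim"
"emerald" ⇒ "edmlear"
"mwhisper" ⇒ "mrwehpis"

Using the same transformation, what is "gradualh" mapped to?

In each case the input is transformed by: take characters alternately from the front and the back (1st, last, 2nd, 2nd-last, ...).
Applying that to "gradualh" gives "ghrlaadu".

ghrlaadu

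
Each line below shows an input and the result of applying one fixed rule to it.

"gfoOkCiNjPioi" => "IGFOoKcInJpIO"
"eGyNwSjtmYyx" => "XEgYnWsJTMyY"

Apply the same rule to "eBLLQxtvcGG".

gEbllqXTVCg

Each output is the input with this applied: flip the case of every letter, then move the last character to the front.
Working it through for "eBLLQxtvcGG": intermediate "EbllqXTVCgg", final "gEbllqXTVCg".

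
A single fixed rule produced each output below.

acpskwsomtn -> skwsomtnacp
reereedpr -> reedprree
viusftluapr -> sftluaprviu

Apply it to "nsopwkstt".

In each case the input is transformed by: move the first 3 characters to the end (rotate left by 3).
So "nsopwkstt" becomes "pwksttnso".

pwksttnso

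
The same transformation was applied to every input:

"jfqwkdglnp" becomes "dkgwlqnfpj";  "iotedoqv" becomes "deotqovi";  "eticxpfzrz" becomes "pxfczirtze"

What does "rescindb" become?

Looking at the pairs, the operation is to swap the front and back halves of the string, then take characters alternately from the front and the back (1st, last, 2nd, 2nd-last, ...).
Starting from "rescindb": after the first operation, "indbresc"; after the second, "icnsdebr".

icnsdebr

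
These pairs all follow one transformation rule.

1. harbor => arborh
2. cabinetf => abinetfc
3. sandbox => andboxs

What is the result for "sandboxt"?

The transformation: move the first character to the end.
For "sandboxt" the result is "andboxts".

andboxts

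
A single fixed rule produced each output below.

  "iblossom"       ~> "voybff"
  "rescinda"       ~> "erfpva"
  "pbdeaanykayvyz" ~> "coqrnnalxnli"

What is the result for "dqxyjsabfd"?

Rule — shift every letter 13 places forward in the alphabet (wrapping around) — i.e. ROT13, then delete the last 2 characters.
For "dqxyjsabfd" the result is "qdklwfno".
(Check on "iblossom": → "voybffbz" → "voybff" ✓)

qdklwfno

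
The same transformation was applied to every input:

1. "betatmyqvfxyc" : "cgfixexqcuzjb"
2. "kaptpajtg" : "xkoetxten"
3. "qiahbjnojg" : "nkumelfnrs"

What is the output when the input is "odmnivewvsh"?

The pattern: shift every letter 4 places forward in the alphabet (wrapping around), then move the last 2 characters to the front (rotate right by 2).
Applying that to "odmnivewvsh" gives "wlshqrmziaz".

wlshqrmziaz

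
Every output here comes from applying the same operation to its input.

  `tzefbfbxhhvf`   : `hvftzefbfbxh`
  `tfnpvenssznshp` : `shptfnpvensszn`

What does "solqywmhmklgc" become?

lgcsolqywmhmk

Rule — move the last 3 characters to the front (rotate right by 3).
So "solqywmhmklgc" becomes "lgcsolqywmhmk".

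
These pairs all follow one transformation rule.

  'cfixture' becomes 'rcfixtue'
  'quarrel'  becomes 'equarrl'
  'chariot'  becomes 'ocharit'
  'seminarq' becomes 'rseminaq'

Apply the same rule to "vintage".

gvintae

Each output is the input with this applied: move the last character to the front, then swap the first and last characters.
Applying both steps to "vintage": "evintag", then "gvintae".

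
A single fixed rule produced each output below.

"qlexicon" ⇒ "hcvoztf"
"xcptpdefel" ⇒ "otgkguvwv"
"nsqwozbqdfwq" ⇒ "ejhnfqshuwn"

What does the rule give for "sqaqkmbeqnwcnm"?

jhrhbdsvhente

Each output is the input with this applied: delete the last character, then shift every letter 9 places backward in the alphabet (wrapping around).
Starting from "sqaqkmbeqnwcnm": after the first operation, "sqaqkmbeqnwcn"; after the second, "jhrhbdsvhente".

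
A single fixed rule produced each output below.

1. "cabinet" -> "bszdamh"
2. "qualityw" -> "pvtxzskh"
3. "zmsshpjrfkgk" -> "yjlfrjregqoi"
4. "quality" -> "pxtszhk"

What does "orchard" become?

ncqqbzg

The pattern: take characters alternately from the front and the back (1st, last, 2nd, 2nd-last, ...), then shift every letter 1 place backward in the alphabet (wrapping around).
Applying that to "orchard" gives "ncqqbzg".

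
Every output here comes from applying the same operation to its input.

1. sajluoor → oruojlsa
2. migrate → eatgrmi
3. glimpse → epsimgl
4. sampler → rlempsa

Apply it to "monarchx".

Looking at the pairs, the operation is to swap each adjacent pair of characters (1↔2, 3↔4, ...), then reverse the string.
On "monarchx" that produces "hxrcnamo".

hxrcnamo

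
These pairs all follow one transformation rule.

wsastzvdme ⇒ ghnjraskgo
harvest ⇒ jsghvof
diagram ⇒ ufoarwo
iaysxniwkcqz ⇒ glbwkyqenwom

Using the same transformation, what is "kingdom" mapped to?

The pattern: move the first 3 characters to the end (rotate left by 3), then shift every letter 12 places backward in the alphabet (wrapping around).
"kingdom" → "gdomkin" → "urcaywb".

urcaywb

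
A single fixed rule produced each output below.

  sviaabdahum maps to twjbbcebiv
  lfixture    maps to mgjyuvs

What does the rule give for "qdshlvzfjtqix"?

In each case the input is transformed by: delete the last character, then shift every letter 1 place forward in the alphabet (wrapping around).
Working it through for "qdshlvzfjtqix": intermediate "qdshlvzfjtqi", final "retimwagkurj".
(Check on "lfixture": → "lfixtur" → "mgjyuvs" ✓)

retimwagkurj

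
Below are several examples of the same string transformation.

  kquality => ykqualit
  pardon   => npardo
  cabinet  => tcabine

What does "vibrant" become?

tvibran

The pattern: move the last character to the front.
For "vibrant" the result is "tvibran".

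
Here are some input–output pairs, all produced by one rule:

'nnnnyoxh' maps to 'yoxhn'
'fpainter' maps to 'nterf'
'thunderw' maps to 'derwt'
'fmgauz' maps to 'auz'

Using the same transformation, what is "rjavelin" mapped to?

elinr

Rule — swap the front and back halves of the string, then delete the last 3 characters.
On "rjavelin": the first step gives "elinrjav", and the second then gives "elinr".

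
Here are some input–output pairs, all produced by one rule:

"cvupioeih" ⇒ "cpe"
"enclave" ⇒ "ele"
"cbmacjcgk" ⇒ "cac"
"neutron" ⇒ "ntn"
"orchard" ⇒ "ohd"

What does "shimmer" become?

smr

Rule — keep one character in every 3, starting at position 1 (positions 1st, 4th, 7th, ...).
Applying that to "shimmer" gives "smr".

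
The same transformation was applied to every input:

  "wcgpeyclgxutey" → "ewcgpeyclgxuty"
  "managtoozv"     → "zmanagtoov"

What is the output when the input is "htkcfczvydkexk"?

xhtkcfczvydkek

In each case the input is transformed by: move the last character to the front, then swap the first and last characters.
For "htkcfczvydkexk" the result is "xhtkcfczvydkek".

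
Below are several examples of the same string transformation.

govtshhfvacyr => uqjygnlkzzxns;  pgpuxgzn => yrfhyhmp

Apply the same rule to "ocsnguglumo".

meggukfymyd

Looking at the pairs, the operation is to move the last 3 characters to the front (rotate right by 3), then shift every letter 8 places backward in the alphabet (wrapping around).
Working it through for "ocsnguglumo": intermediate "umoocsngugl", final "meggukfymyd".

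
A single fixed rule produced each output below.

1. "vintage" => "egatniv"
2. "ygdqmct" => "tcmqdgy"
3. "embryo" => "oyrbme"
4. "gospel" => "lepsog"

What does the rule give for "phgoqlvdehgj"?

jghedvlqoghp

The transformation: reverse the string.
So "phgoqlvdehgj" becomes "jghedvlqoghp".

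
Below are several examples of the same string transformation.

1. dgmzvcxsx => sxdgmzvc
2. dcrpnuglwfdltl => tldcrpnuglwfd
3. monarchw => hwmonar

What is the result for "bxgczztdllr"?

lrbxgczztd

Rule — move the last 3 characters to the front (rotate right by 3), then delete the first character.
Working it through for "bxgczztdllr": intermediate "llrbxgczztd", final "lrbxgczztd".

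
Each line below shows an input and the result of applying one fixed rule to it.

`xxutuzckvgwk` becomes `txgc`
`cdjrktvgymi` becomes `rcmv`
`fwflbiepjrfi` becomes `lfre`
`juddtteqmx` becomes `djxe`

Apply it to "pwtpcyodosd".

ppso

What's happening: keep one character in every 3, starting at position 1 (positions 1st, 4th, 7th, ...), then swap each adjacent pair of characters (1↔2, 3↔4, ...).
For "pwtpcyodosd", step one produces "ppos"; step two turns that into "ppso".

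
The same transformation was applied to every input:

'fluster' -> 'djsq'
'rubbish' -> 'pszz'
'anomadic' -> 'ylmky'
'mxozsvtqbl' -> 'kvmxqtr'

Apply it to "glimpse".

ejgk

The rule is to shift every letter 2 places backward in the alphabet (wrapping around), then delete the last 3 characters.
Applying both steps to "glimpse": "ejgknqc", then "ejgk".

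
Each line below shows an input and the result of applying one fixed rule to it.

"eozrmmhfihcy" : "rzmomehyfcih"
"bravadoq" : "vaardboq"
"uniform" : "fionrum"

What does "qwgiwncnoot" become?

igwwnqctnoo

The rule is to move the first 3 characters to the end (rotate left by 3), then take characters alternately from the front and the back (1st, last, 2nd, 2nd-last, ...).
Working it through for "qwgiwncnoot": intermediate "iwncnootqwg", final "igwwnqctnoo".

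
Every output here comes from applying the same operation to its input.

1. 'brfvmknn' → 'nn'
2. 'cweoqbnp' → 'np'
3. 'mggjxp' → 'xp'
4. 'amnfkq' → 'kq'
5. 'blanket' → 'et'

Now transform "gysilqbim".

Rule — keep only the last 2 characters.
For "gysilqbim" the result is "im".

im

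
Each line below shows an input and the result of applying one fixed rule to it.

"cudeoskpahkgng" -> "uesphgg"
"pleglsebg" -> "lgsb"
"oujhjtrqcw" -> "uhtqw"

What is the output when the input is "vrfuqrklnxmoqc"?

rurlxoc

The pattern: keep every other character starting from the second (positions 2nd, 4th, 6th, ...).
Doing the same to "vrfuqrklnxmoqc": "rurlxoc".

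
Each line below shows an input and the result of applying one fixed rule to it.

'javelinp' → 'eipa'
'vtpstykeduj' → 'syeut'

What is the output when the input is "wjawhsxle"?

The pattern: keep every other character starting from the second (positions 2nd, 4th, 6th, ...), then move the first character to the end.
Starting from "wjawhsxle": after the first operation, "jwsl"; after the second, "wslj".

wslj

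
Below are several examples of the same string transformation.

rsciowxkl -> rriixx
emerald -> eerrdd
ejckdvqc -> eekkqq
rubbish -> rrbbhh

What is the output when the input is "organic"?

What's happening: keep one character in every 3, starting at position 1 (positions 1st, 4th, 7th, ...), then double every character.
Applying both steps to "organic": "oac", then "ooaacc".

ooaacc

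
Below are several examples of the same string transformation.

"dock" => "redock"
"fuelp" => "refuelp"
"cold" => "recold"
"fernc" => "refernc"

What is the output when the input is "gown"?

regown

The pattern: prepend "re".
So "gown" becomes "regown".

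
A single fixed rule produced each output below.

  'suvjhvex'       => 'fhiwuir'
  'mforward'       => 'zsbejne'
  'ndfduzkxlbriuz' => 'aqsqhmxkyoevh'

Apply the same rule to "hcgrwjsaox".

Looking at the pairs, the operation is to delete the last character, then shift every letter 13 places forward in the alphabet (wrapping around) — i.e. ROT13.
Doing the same to "hcgrwjsaox": "uptejwfnb".

uptejwfnb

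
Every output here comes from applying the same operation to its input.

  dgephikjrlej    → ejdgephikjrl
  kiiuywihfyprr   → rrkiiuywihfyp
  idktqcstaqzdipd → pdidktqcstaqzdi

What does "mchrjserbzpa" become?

In each case the input is transformed by: move the last 2 characters to the front (rotate right by 2).
For "mchrjserbzpa" the result is "pamchrjserbz".

pamchrjserbz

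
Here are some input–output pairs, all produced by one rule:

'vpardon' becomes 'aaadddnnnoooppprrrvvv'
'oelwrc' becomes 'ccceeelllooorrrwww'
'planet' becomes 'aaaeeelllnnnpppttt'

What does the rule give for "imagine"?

aaaeeegggiiiiiimmmnnn

The rule is to repeat every character 3 times, then sort the characters into alphabetical order.
"imagine" → "iiimmmaaagggiiinnneee" → "aaaeeegggiiiiiimmmnnn".
(Check on "oelwrc": → "oooeeelllwwwrrrccc" → "ccceeelllooorrrwww" ✓)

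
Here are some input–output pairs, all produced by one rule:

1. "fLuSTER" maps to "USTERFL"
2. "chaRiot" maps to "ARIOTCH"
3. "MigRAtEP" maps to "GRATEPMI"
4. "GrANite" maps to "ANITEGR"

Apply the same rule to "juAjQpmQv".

Each output is the input with this applied: move the first 2 characters to the end (rotate left by 2), then convert every letter to uppercase.
Starting from "juAjQpmQv": after the first operation, "AjQpmQvju"; after the second, "AJQPMQVJU".

AJQPMQVJU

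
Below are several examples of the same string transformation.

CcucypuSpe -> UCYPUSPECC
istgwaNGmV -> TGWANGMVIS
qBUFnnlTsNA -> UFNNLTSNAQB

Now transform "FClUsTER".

LUSTERFC

In each case the input is transformed by: move the first 2 characters to the end (rotate left by 2), then convert every letter to uppercase.
Starting from "FClUsTER": after the first operation, "lUsTERFC"; after the second, "LUSTERFC".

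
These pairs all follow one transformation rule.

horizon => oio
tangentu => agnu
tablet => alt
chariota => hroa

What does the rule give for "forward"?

owr

The transformation: keep every other character starting from the second (positions 2nd, 4th, 6th, ...).
On "forward" that produces "owr".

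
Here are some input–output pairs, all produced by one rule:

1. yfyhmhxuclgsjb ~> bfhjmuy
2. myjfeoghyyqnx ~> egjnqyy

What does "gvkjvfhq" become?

fhkv

Looking at the pairs, the operation is to sort the characters into alphabetical order, then keep every other character starting from the first (positions 1st, 3rd, 5th, ...).
Working it through for "gvkjvfhq": intermediate "fghjkqvv", final "fhkv".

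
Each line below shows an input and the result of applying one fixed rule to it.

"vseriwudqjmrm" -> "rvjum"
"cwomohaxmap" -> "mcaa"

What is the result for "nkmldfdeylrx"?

The transformation: keep one character in every 3, starting at position 1 (positions 1st, 4th, 7th, ...), then swap each adjacent pair of characters (1↔2, 3↔4, ...).
Starting from "nkmldfdeylrx": after the first operation, "nldl"; after the second, "lnld".

lnld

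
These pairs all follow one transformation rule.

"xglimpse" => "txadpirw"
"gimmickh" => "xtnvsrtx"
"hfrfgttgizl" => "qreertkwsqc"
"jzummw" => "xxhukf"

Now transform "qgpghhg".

rssrbra

Rule — shift every letter 11 places forward in the alphabet (wrapping around), then move the first 3 characters to the end (rotate left by 3).
Starting from "qgpghhg": after the first operation, "brarssr"; after the second, "rssrbra".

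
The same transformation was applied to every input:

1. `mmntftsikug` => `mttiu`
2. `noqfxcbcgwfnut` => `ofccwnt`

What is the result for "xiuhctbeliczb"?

ihteiz

The pattern: keep every other character starting from the second (positions 2nd, 4th, 6th, ...).
Applying that to "xiuhctbeliczb" gives "ihteiz".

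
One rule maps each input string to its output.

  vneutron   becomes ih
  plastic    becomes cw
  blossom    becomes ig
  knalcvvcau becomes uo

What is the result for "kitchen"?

yh

In each case the input is transformed by: shift every letter 6 places backward in the alphabet (wrapping around), then keep only the last 2 characters.
For "kitchen", step one produces "ecnwbyh"; step two turns that into "yh".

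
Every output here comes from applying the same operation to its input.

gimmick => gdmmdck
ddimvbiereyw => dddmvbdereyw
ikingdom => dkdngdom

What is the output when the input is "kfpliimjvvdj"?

kfplddmjvvdj

What's happening: replace every "i" with "d".
On "kfpliimjvvdj" that produces "kfplddmjvvdj".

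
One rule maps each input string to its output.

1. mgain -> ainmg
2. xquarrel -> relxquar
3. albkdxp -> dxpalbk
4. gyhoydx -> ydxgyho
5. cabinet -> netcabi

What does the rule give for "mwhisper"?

Looking at the pairs, the operation is to move the last 3 characters to the front (rotate right by 3).
On "mwhisper" that produces "permwhis".

permwhis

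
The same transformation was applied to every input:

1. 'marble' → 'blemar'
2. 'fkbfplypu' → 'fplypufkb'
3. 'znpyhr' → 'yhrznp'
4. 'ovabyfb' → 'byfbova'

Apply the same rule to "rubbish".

bishrub

Rule — move the first 3 characters to the end (rotate left by 3).
On "rubbish" that produces "bishrub".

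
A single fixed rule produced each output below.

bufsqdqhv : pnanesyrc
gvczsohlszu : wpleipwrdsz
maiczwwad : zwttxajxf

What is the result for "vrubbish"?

What's happening: move the first 3 characters to the end (rotate left by 3), then shift every letter 3 places backward in the alphabet (wrapping around).
Working it through for "vrubbish": intermediate "bbishvru", final "yyfpesor".

yyfpesor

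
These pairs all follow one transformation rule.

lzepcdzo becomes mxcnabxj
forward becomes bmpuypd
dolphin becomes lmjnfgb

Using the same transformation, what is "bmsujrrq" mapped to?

okqshppz

The rule is to shift every letter 2 places backward in the alphabet (wrapping around), then swap the first and last characters.
For "bmsujrrq", step one produces "zkqshppo"; step two turns that into "okqshppz".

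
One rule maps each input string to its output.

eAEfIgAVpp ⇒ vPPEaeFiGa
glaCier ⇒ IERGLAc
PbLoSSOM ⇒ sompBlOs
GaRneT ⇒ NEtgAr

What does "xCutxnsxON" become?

The transformation: move the last 3 characters to the front (rotate right by 3), then flip the case of every letter.
Starting from "xCutxnsxON": after the first operation, "xONxCutxns"; after the second, "XonXcUTXNS".
(Check on "PbLoSSOM": → "SOMPbLoS" → "sompBlOs" ✓)

XonXcUTXNS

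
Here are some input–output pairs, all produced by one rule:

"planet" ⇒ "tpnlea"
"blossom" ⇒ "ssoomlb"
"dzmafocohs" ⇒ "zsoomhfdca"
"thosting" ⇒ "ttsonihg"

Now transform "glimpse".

spmlige

In each case the input is transformed by: sort the characters into reverse alphabetical order.
Doing the same to "glimpse": "spmlige".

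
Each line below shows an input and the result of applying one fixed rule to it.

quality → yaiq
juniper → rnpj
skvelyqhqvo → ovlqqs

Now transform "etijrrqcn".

Looking at the pairs, the operation is to keep every other character starting from the first (positions 1st, 3rd, 5th, ...), then swap the first and last characters.
For "etijrrqcn", step one produces "eirqn"; step two turns that into "nirqe".

nirqe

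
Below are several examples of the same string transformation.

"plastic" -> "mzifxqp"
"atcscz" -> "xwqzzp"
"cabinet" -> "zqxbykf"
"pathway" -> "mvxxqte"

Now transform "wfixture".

tbcofruq

In each case the input is transformed by: take characters alternately from the front and the back (1st, last, 2nd, 2nd-last, ...), then shift every letter 3 places backward in the alphabet (wrapping around).
On "wfixture": the first step gives "wefriuxt", and the second then gives "tbcofruq".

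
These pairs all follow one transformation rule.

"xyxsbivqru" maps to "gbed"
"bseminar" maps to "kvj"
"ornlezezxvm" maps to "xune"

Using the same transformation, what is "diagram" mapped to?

mpv

Rule — keep one character in every 3, starting at position 1 (positions 1st, 4th, 7th, ...), then shift every letter 9 places forward in the alphabet (wrapping around).
"diagram" → "dgm" → "mpv".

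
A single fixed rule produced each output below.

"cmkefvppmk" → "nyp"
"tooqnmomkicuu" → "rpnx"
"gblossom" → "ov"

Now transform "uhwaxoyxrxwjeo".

zrum

Each output is the input with this applied: shift every letter 3 places forward in the alphabet (wrapping around), then keep one character in every 3, starting at position 3 (positions 3rd, 6th, 9th, ...).
On "uhwaxoyxrxwjeo": the first step gives "xkzdarbauazmhr", and the second then gives "zrum".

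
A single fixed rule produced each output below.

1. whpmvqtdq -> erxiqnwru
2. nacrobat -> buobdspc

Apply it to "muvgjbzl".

amnvwhkc

The transformation: shift every letter 1 place forward in the alphabet (wrapping around), then move the last 2 characters to the front (rotate right by 2).
For "muvgjbzl", step one produces "nvwhkcam"; step two turns that into "amnvwhkc".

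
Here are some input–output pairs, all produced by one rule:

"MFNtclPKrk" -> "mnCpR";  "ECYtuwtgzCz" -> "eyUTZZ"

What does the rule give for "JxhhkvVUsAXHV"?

The rule is to keep every other character starting from the first (positions 1st, 3rd, 5th, ...), then flip the case of every letter.
On "JxhhkvVUsAXHV": the first step gives "JhkVsXV", and the second then gives "jHKvSxv".

jHKvSxv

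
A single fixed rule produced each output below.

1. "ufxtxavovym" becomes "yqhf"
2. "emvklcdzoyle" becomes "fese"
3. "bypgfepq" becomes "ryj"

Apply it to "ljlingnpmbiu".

Looking at the pairs, the operation is to keep one character in every 3, starting at position 2 (positions 2nd, 5th, 8th, ...), then shift every letter 7 places backward in the alphabet (wrapping around).
Working it through for "ljlingnpmbiu": intermediate "jnpi", final "cgib".

cgib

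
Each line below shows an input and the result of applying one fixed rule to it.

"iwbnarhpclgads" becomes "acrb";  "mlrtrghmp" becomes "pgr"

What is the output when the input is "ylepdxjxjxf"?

jxe

The rule is to keep one character in every 3, starting at position 3 (positions 3rd, 6th, 9th, ...), then reverse the string.
Starting from "ylepdxjxjxf": after the first operation, "exj"; after the second, "jxe".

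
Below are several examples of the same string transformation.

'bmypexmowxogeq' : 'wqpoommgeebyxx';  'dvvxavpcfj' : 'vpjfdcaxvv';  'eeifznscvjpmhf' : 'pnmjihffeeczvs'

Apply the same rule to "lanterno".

nnleatro

What's happening: sort the characters into reverse alphabetical order, then move the first 3 characters to the end (rotate left by 3).
"lanterno" → "tronnlea" → "nnleatro".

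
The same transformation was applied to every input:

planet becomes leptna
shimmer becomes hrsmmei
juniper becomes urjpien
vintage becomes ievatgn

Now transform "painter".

arptnei

What's happening: swap each adjacent pair of characters (1↔2, 3↔4, ...), then take characters alternately from the front and the back (1st, last, 2nd, 2nd-last, ...).
For "painter", step one produces "apnietr"; step two turns that into "arptnei".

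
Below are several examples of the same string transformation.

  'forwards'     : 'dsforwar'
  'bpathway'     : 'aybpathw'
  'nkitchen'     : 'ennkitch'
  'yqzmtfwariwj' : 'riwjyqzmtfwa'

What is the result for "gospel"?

lgospe

The pattern: swap the front and back halves of the string, then move the first 2 characters to the end (rotate left by 2).
Applying both steps to "gospel": "pelgos", then "lgospe".
(Check on "yqzmtfwariwj": → "wariwjyqzmtf" → "riwjyqzmtfwa" ✓)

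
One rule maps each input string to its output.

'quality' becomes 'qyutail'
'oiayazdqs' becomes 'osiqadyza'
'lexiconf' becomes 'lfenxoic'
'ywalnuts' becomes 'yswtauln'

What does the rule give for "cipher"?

The pattern: take characters alternately from the front and the back (1st, last, 2nd, 2nd-last, ...).
"cipher" → "crieph".

crieph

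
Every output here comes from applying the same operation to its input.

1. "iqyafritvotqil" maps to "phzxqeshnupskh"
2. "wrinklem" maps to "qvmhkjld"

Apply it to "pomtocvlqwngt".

noslbnkuvpfms

The rule is to swap each adjacent pair of characters (1↔2, 3↔4, ...), then shift every letter 1 place backward in the alphabet (wrapping around).
On "pomtocvlqwngt": the first step gives "optmcolvwqgnt", and the second then gives "noslbnkuvpfms".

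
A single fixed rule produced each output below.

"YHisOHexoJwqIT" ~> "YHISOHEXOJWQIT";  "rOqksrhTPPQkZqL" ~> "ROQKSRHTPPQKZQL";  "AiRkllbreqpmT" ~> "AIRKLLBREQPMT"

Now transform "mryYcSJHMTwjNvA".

MRYYCSJHMTWJNVA

Each output is the input with this applied: convert every letter to uppercase.
For "mryYcSJHMTwjNvA" the result is "MRYYCSJHMTWJNVA".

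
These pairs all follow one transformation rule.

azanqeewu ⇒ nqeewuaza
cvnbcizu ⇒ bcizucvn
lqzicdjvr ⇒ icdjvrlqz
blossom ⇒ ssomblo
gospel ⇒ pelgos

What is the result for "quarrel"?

rrelqua

Looking at the pairs, the operation is to move the first 3 characters to the end (rotate left by 3).
Applying that to "quarrel" gives "rrelqua".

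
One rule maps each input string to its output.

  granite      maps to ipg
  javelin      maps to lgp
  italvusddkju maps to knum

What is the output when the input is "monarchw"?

ocj

Looking at the pairs, the operation is to keep one character in every 3, starting at position 1 (positions 1st, 4th, 7th, ...), then shift every letter 2 places forward in the alphabet (wrapping around).
Working it through for "monarchw": intermediate "mah", final "ocj".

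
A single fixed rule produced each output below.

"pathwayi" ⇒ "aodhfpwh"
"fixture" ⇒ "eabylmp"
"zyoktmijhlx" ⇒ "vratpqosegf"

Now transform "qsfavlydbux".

mhcsfkibexz

What's happening: move the first 2 characters to the end (rotate left by 2), then shift every letter 7 places forward in the alphabet (wrapping around).
Starting from "qsfavlydbux": after the first operation, "favlydbuxqs"; after the second, "mhcsfkibexz".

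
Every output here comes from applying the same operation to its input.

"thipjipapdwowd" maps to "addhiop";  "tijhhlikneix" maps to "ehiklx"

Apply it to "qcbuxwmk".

ckuw

Looking at the pairs, the operation is to keep every other character starting from the second (positions 2nd, 4th, 6th, ...), then sort the characters into alphabetical order.
"qcbuxwmk" → "cuwk" → "ckuw".
(Check on "tijhhlikneix": → "ihlkex" → "ehiklx" ✓)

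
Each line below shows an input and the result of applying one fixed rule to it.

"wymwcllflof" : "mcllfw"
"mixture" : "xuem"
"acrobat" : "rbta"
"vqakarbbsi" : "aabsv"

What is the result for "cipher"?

pec

What's happening: keep every other character starting from the first (positions 1st, 3rd, 5th, ...), then move the first character to the end.
Working it through for "cipher": intermediate "cpe", final "pec".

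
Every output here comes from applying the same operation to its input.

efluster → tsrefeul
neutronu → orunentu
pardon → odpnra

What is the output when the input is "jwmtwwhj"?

The pattern: swap the front and back halves of the string, then swap each adjacent pair of characters (1↔2, 3↔4, ...).
"jwmtwwhj" → "wwhjjwmt" → "wwjhwjtm".

wwjhwjtm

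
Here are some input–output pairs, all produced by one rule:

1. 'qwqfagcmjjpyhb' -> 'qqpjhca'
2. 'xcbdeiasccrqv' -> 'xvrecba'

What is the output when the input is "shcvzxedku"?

zskec

In each case the input is transformed by: keep every other character starting from the first (positions 1st, 3rd, 5th, ...), then sort the characters into reverse alphabetical order.
Starting from "shcvzxedku": after the first operation, "sczek"; after the second, "zskec".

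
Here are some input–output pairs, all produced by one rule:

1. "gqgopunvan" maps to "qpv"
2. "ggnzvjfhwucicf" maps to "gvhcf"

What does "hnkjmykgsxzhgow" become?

The pattern: keep one character in every 3, starting at position 2 (positions 2nd, 5th, 8th, ...).
"hnkjmykgsxzhgow" → "nmgzo".

nmgzo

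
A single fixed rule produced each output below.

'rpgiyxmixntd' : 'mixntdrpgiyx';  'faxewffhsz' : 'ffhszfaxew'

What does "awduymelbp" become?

What's happening: swap the front and back halves of the string.
On "awduymelbp" that produces "melbpawduy".

melbpawduy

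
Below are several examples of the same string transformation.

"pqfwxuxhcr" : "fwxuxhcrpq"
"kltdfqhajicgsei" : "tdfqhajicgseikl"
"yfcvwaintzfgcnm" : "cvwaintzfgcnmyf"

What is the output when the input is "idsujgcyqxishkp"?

Rule — move the first 2 characters to the end (rotate left by 2).
Doing the same to "idsujgcyqxishkp": "sujgcyqxishkpid".

sujgcyqxishkpid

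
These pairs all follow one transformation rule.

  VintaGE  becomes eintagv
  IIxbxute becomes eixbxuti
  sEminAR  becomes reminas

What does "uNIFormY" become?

In each case the input is transformed by: swap the first and last characters, then convert every letter to lowercase.
Applying both steps to "uNIFormY": "YNIFormu", then "yniformu".

yniformu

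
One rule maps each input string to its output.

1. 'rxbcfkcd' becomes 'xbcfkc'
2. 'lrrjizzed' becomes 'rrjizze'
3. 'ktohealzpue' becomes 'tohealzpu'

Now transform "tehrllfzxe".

Looking at the pairs, the operation is to delete the last character, then delete the first character.
So "tehrllfzxe" becomes "ehrllfzx".

ehrllfzx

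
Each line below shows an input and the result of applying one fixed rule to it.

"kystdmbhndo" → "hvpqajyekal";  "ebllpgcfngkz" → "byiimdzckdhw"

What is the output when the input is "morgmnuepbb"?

jlodjkrbmyy

The transformation: shift every letter 3 places backward in the alphabet (wrapping around).
So "morgmnuepbb" becomes "jlodjkrbmyy".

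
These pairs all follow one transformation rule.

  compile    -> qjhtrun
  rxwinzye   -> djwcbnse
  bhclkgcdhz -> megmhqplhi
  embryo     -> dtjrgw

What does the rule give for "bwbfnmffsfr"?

kwgbgksrkkx

The pattern: shift every letter 5 places forward in the alphabet (wrapping around), then move the last 2 characters to the front (rotate right by 2).
Applying both steps to "bwbfnmffsfr": "gbgksrkkxkw", then "kwgbgksrkkx".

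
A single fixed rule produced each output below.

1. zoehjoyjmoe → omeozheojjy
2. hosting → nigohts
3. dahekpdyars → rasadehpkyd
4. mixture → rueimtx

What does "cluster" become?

The rule is to swap each adjacent pair of characters (1↔2, 3↔4, ...), then move the last 3 characters to the front (rotate right by 3).
Starting from "cluster": after the first operation, "lcsuetr"; after the second, "etrlcsu".
(Check on "hosting": → "ohtsnig" → "nigohts" ✓)

etrlcsu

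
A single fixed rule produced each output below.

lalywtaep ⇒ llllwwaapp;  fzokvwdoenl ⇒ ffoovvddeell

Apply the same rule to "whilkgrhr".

wwiikkrrrr

The pattern: keep every other character starting from the first (positions 1st, 3rd, 5th, ...), then double every character.
For "whilkgrhr", step one produces "wikrr"; step two turns that into "wwiikkrrrr".
(Check on "lalywtaep": → "llwap" → "llllwwaapp" ✓)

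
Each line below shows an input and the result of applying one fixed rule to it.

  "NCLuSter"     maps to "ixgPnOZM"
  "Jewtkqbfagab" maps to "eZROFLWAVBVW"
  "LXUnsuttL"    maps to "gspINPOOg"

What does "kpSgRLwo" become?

Rule — flip the case of every letter, then shift every letter 5 places backward in the alphabet (wrapping around).
Working it through for "kpSgRLwo": intermediate "KPsGrlWO", final "FKnBmgRJ".
(Check on "NCLuSter": → "nclUsTER" → "ixgPnOZM" ✓)

FKnBmgRJ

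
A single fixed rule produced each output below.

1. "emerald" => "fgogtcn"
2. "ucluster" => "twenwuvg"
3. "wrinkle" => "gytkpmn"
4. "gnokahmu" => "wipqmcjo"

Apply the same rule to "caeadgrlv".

xecgcfitn

Looking at the pairs, the operation is to move the last character to the front, then shift every letter 2 places forward in the alphabet (wrapping around).
On "caeadgrlv": the first step gives "vcaeadgrl", and the second then gives "xecgcfitn".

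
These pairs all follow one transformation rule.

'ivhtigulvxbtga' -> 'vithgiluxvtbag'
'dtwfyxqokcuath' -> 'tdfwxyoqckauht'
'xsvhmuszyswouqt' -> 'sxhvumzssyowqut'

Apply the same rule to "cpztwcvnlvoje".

The transformation: swap each adjacent pair of characters (1↔2, 3↔4, ...).
"cpztwcvnlvoje" → "pctzcwnvvljoe".

pctzcwnvvljoe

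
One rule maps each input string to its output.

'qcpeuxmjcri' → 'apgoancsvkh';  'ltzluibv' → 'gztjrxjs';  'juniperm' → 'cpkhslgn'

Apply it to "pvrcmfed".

What's happening: move the last 3 characters to the front (rotate right by 3), then shift every letter 2 places backward in the alphabet (wrapping around).
Working it through for "pvrcmfed": intermediate "fedpvrcm", final "dcbntpak".
(Check on "ltzluibv": → "ibvltzlu" → "gztjrxjs" ✓)

dcbntpak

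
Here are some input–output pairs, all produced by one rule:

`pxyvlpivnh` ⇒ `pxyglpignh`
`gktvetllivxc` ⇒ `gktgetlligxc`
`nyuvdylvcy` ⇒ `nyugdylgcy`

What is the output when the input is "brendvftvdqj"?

The pattern: replace every "v" with "g".
On "brendvftvdqj" that produces "brendgftgdqj".

brendgftgdqj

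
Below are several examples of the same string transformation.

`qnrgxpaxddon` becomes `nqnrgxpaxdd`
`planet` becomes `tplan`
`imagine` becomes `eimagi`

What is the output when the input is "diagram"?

mdiagr

What's happening: move the last 2 characters to the front (rotate right by 2), then delete the first character.
On "diagram": the first step gives "amdiagr", and the second then gives "mdiagr".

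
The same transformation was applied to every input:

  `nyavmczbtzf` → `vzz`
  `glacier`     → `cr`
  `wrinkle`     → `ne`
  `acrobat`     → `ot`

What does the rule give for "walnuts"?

The pattern: move the first character to the end, then keep one character in every 3, starting at position 3 (positions 3rd, 6th, 9th, ...).
On "walnuts": the first step gives "alnutsw", and the second then gives "ns".

ns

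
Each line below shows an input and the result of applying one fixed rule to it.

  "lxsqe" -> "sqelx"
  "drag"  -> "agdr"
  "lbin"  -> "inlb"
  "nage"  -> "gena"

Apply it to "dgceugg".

ceuggdg

The pattern: move the first 2 characters to the end (rotate left by 2).
So "dgceugg" becomes "ceuggdg".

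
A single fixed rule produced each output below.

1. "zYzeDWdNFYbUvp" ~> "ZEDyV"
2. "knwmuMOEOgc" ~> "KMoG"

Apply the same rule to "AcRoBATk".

Looking at the pairs, the operation is to keep one character in every 3, starting at position 1 (positions 1st, 4th, 7th, ...), then flip the case of every letter.
On "AcRoBATk": the first step gives "AoT", and the second then gives "aOt".
(Check on "knwmuMOEOgc": → "kmOg" → "KMoG" ✓)

aOt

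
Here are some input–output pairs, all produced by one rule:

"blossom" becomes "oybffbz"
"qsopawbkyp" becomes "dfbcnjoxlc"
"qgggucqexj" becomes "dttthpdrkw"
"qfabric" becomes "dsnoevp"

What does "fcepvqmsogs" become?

What's happening: shift every letter 13 places forward in the alphabet (wrapping around) — i.e. ROT13.
On "fcepvqmsogs" that produces "sprcidzfbtf".

sprcidzfbtf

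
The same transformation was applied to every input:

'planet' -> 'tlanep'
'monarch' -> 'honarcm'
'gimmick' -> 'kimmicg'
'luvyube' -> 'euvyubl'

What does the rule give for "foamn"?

noamf

The pattern: swap the first and last characters.
So "foamn" becomes "noamf".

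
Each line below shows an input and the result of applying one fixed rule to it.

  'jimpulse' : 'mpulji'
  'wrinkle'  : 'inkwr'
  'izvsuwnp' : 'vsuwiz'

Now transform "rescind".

The pattern: delete the last 2 characters, then move the first 2 characters to the end (rotate left by 2).
For "rescind", step one produces "resci"; step two turns that into "scire".
(Check on "wrinkle": → "wrink" → "inkwr" ✓)

scire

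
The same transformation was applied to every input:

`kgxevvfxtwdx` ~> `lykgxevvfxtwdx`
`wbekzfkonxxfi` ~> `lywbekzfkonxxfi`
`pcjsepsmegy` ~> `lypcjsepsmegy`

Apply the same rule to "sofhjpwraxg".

Looking at the pairs, the operation is to prepend "ly".
For "sofhjpwraxg" the result is "lysofhjpwraxg".

lysofhjpwraxg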